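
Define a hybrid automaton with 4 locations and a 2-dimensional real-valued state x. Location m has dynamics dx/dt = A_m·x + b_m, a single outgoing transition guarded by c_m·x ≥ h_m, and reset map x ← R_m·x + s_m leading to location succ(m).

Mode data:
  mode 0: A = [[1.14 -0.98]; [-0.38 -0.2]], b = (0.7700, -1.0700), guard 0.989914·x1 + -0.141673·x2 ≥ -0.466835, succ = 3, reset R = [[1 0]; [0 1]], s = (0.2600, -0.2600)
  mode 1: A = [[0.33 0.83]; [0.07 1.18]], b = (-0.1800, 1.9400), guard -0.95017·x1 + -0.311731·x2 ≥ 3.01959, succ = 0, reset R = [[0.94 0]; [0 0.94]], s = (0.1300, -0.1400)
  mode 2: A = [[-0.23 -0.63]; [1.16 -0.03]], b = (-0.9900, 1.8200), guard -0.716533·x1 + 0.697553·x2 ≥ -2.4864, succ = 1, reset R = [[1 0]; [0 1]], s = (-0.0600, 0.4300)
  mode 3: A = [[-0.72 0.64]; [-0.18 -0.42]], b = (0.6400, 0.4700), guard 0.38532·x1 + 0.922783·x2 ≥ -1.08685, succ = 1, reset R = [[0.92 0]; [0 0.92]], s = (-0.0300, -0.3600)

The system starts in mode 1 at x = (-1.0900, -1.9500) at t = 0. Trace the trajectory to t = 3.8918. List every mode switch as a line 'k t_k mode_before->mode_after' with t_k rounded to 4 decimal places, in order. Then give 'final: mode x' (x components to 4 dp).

1 0.5337 1->0
2 1.7146 0->3
3 2.9577 3->1
final: 1 -1.7770 -0.5581

Mode 1: guard c·x = 3.0196 hit at Δt = 0.5337 (t = 0.5337), x⁻ = (-2.4219, -2.3044) → reset → x⁺ = (-2.1466, -2.3062), jump to mode 0
Mode 0: guard c·x = -0.4668 hit at Δt = 1.1809 (t = 1.7146), x⁻ = (-0.8021, -2.3096) → reset → x⁺ = (-0.5421, -2.5696), jump to mode 3
Mode 3: guard c·x = -1.0869 hit at Δt = 1.2431 (t = 2.9577), x⁻ = (-0.5243, -0.9589) → reset → x⁺ = (-0.5124, -1.2422), jump to mode 1
Mode 1: flow for 0.9341 to horizon, guard not reached → x = (-1.7770, -0.5581)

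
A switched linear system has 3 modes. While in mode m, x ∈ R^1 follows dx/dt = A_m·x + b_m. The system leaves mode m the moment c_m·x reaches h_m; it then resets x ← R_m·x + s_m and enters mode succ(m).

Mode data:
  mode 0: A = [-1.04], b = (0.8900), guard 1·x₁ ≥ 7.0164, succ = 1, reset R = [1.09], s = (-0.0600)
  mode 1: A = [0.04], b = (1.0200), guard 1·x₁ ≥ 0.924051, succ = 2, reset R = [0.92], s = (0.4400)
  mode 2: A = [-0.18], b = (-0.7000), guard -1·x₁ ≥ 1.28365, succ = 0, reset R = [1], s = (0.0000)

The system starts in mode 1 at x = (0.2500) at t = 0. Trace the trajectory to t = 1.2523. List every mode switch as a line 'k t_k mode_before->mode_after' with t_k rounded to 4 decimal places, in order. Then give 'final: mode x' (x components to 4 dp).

1 0.6460 1->2
final: 2 0.7547

Mode 1: guard c·x = 0.9241 hit at Δt = 0.6460 (t = 0.6460), x⁻ = (0.9241) → reset → x⁺ = (1.2901), jump to mode 2
Mode 2: flow for 0.6063 to horizon, guard not reached → x = (0.7547)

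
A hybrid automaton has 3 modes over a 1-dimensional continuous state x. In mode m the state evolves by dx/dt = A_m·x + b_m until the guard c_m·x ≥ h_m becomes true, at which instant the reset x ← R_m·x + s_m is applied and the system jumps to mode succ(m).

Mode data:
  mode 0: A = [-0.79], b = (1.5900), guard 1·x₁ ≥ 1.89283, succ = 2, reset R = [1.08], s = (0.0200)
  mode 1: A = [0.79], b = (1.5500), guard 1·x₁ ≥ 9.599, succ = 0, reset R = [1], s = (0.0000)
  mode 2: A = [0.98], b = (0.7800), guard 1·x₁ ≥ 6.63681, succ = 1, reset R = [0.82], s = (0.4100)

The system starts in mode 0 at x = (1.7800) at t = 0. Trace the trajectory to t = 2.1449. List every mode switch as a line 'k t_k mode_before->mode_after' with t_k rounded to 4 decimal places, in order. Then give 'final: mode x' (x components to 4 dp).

Mode 0: guard c·x = 1.8928 hit at Δt = 0.8399 (t = 0.8399), x⁻ = (1.8928) → reset → x⁺ = (2.0643), jump to mode 2
Mode 2: guard c·x = 6.6368 hit at Δt = 0.9745 (t = 1.8144), x⁻ = (6.6368) → reset → x⁺ = (5.8522), jump to mode 1
Mode 1: flow for 0.3305 to horizon, guard not reached → x = (8.1837)

1 0.8399 0->2
2 1.8144 2->1
final: 1 8.1837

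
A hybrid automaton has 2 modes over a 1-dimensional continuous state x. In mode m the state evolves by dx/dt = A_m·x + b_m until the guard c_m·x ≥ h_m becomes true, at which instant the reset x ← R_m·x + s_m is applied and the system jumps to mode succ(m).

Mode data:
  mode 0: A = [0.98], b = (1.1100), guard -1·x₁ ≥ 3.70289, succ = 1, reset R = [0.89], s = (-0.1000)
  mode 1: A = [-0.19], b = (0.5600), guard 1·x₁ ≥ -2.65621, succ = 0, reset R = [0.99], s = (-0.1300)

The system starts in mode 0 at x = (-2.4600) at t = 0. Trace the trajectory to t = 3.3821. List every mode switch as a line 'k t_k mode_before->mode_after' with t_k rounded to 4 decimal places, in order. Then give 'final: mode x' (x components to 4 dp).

Mode 0: guard c·x = 3.7029 hit at Δt = 0.6743 (t = 0.6743), x⁻ = (-3.7029) → reset → x⁺ = (-3.3956), jump to mode 1
Mode 1: guard c·x = -2.6562 hit at Δt = 0.6523 (t = 1.3266), x⁻ = (-2.6562) → reset → x⁺ = (-2.7596), jump to mode 0
Mode 0: guard c·x = 3.7029 hit at Δt = 0.4666 (t = 1.7932), x⁻ = (-3.7029) → reset → x⁺ = (-3.3956), jump to mode 1
Mode 1: guard c·x = -2.6562 hit at Δt = 0.6523 (t = 2.4455), x⁻ = (-2.6562) → reset → x⁺ = (-2.7596), jump to mode 0
Mode 0: guard c·x = 3.7029 hit at Δt = 0.4666 (t = 2.9121), x⁻ = (-3.7029) → reset → x⁺ = (-3.3956), jump to mode 1
Mode 1: flow for 0.4700 to horizon, guard not reached → x = (-2.8537)

1 0.6743 0->1
2 1.3266 1->0
3 1.7932 0->1
4 2.4455 1->0
5 2.9121 0->1
final: 1 -2.8537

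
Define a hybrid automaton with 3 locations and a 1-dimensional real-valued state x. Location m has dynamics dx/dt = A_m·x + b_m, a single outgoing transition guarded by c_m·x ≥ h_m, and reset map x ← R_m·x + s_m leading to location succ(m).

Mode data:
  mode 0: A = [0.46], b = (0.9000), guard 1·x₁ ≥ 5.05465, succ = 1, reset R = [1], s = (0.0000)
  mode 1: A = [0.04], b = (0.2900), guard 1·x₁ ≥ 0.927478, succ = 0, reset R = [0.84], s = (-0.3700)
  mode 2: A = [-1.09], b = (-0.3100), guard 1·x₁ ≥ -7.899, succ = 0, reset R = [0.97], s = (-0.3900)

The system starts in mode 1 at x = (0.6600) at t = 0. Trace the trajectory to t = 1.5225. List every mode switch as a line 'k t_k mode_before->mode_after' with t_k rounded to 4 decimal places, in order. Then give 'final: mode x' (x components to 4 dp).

Mode 1: guard c·x = 0.9275 hit at Δt = 0.8314 (t = 0.8314), x⁻ = (0.9275) → reset → x⁺ = (0.4091), jump to mode 0
Mode 0: flow for 0.6911 to horizon, guard not reached → x = (1.2944)

1 0.8314 1->0
final: 0 1.2944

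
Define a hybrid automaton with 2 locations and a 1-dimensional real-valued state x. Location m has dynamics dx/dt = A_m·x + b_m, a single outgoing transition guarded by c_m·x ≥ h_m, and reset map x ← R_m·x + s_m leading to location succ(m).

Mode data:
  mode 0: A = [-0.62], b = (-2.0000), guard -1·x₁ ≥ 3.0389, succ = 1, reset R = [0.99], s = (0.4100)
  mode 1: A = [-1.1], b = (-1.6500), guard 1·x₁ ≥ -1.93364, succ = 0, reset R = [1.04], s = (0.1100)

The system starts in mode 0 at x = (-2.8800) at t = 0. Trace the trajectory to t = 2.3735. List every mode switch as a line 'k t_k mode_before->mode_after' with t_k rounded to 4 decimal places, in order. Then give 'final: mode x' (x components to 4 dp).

1 0.9924 0->1
2 1.8374 1->0
final: 0 -2.2756

Mode 0: guard c·x = 3.0389 hit at Δt = 0.9924 (t = 0.9924), x⁻ = (-3.0389) → reset → x⁺ = (-2.5985), jump to mode 1
Mode 1: guard c·x = -1.9336 hit at Δt = 0.8450 (t = 1.8374), x⁻ = (-1.9336) → reset → x⁺ = (-1.9010), jump to mode 0
Mode 0: flow for 0.5361 to horizon, guard not reached → x = (-2.2756)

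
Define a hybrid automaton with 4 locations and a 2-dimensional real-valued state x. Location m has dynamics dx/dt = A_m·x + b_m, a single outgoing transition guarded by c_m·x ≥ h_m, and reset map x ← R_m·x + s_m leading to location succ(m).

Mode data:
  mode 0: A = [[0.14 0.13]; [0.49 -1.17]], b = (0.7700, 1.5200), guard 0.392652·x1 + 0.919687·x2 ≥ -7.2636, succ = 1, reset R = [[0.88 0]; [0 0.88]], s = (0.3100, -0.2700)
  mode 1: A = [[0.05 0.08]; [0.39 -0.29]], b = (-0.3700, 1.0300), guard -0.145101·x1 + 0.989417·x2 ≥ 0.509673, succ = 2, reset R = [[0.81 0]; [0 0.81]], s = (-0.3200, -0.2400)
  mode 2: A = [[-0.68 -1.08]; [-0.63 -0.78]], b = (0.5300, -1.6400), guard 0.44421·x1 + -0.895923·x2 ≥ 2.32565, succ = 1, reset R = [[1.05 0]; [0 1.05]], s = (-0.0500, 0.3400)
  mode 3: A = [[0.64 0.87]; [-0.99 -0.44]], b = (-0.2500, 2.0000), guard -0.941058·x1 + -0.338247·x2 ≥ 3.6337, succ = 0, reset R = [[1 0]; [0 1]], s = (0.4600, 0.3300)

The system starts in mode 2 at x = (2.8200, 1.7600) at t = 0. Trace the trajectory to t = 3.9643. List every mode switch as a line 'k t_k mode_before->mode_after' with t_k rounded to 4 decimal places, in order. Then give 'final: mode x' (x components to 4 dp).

1 1.2068 2->1
2 2.3456 1->2
3 3.5162 2->1
final: 1 1.6093 -0.5914

Mode 2: guard c·x = 2.3256 hit at Δt = 1.2068 (t = 1.2068), x⁻ = (2.0495, -1.5797) → reset → x⁺ = (2.1019, -1.3186), jump to mode 1
Mode 1: guard c·x = 0.5097 hit at Δt = 1.1388 (t = 2.3456), x⁻ = (1.7716, 0.7749) → reset → x⁺ = (1.1150, 0.3877), jump to mode 2
Mode 2: guard c·x = 2.3256 hit at Δt = 1.1706 (t = 3.5162), x⁻ = (1.7371, -1.7345) → reset → x⁺ = (1.7739, -1.4813), jump to mode 1
Mode 1: flow for 0.4481 to horizon, guard not reached → x = (1.6093, -0.5914)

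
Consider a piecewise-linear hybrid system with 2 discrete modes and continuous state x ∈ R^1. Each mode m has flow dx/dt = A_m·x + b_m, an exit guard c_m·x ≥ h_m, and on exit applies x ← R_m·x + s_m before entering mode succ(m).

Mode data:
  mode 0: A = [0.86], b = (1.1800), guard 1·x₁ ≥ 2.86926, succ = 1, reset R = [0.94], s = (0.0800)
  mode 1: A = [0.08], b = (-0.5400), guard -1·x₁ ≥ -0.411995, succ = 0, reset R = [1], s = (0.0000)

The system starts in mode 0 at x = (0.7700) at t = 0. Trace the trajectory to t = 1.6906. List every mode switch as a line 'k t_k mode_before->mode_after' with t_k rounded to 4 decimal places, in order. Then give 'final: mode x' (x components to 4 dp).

Mode 0: guard c·x = 2.8693 hit at Δt = 0.7943 (t = 0.7943), x⁻ = (2.8693) → reset → x⁺ = (2.7771), jump to mode 1
Mode 1: flow for 0.8963 to horizon, guard not reached → x = (2.4818)

1 0.7943 0->1
final: 1 2.4818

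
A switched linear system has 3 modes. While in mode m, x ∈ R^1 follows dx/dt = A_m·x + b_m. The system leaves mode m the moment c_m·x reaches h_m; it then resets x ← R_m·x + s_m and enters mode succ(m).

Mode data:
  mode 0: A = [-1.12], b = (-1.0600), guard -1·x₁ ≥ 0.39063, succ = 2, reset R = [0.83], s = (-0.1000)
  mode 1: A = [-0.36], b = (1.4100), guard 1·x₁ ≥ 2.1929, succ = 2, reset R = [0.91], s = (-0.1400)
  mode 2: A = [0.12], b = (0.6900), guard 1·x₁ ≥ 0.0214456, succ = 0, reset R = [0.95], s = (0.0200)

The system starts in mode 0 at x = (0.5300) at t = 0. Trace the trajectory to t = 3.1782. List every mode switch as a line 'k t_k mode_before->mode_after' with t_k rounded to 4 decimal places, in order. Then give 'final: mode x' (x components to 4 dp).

1 0.8723 0->2
2 1.5420 2->0
3 2.0546 0->2
4 2.7243 2->0
final: 0 -0.3529

Mode 0: guard c·x = 0.3906 hit at Δt = 0.8723 (t = 0.8723), x⁻ = (-0.3906) → reset → x⁺ = (-0.4242), jump to mode 2
Mode 2: guard c·x = 0.0214 hit at Δt = 0.6697 (t = 1.5420), x⁻ = (0.0214) → reset → x⁺ = (0.0404), jump to mode 0
Mode 0: guard c·x = 0.3906 hit at Δt = 0.5126 (t = 2.0546), x⁻ = (-0.3906) → reset → x⁺ = (-0.4242), jump to mode 2
Mode 2: guard c·x = 0.0214 hit at Δt = 0.6697 (t = 2.7243), x⁻ = (0.0214) → reset → x⁺ = (0.0404), jump to mode 0
Mode 0: flow for 0.4539 to horizon, guard not reached → x = (-0.3529)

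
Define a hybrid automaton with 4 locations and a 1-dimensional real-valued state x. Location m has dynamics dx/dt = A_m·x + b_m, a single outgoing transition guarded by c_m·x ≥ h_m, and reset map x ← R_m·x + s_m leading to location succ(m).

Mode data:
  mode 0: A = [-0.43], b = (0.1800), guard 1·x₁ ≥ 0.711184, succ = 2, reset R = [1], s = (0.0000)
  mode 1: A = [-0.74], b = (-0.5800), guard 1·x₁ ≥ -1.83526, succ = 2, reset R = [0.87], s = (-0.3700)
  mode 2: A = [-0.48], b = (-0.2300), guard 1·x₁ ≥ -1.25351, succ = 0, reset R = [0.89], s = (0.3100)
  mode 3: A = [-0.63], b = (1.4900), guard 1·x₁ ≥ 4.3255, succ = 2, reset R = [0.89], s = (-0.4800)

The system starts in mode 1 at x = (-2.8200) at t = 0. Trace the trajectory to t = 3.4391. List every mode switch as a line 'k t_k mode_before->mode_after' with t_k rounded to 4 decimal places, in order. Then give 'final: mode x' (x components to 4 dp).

1 0.8931 1->2
2 2.2532 2->0
final: 0 -0.3166

Mode 1: guard c·x = -1.8353 hit at Δt = 0.8931 (t = 0.8931), x⁻ = (-1.8353) → reset → x⁺ = (-1.9667), jump to mode 2
Mode 2: guard c·x = -1.2535 hit at Δt = 1.3601 (t = 2.2532), x⁻ = (-1.2535) → reset → x⁺ = (-0.8056), jump to mode 0
Mode 0: flow for 1.1859 to horizon, guard not reached → x = (-0.3166)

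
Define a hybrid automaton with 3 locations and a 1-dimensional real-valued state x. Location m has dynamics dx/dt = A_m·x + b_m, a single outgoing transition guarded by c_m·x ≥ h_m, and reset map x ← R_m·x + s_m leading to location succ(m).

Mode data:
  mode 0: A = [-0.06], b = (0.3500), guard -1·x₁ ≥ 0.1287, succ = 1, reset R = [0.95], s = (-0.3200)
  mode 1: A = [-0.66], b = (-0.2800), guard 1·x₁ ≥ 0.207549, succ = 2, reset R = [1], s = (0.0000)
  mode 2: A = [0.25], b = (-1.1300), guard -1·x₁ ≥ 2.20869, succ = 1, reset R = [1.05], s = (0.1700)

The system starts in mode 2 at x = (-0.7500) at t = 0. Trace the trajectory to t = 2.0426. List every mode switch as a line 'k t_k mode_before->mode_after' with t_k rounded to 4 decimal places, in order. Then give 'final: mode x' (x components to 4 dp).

1 0.9774 2->1
final: 1 -1.2782

Mode 2: guard c·x = 2.2087 hit at Δt = 0.9774 (t = 0.9774), x⁻ = (-2.2087) → reset → x⁺ = (-2.1491), jump to mode 1
Mode 1: flow for 1.0652 to horizon, guard not reached → x = (-1.2782)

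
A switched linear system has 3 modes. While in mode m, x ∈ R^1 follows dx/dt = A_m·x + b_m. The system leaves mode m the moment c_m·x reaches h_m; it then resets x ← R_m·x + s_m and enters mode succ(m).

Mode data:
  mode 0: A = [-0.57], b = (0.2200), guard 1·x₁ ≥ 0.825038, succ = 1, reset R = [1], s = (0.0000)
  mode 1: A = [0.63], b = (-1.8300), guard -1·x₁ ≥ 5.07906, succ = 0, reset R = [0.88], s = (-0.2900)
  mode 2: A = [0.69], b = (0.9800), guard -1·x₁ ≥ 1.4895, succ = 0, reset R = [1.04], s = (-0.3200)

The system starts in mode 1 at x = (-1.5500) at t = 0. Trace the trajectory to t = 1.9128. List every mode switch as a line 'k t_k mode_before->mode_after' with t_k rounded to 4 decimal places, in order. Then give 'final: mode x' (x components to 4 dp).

1 0.9261 1->0
final: 0 -2.5461

Mode 1: guard c·x = 5.0791 hit at Δt = 0.9261 (t = 0.9261), x⁻ = (-5.0791) → reset → x⁺ = (-4.7596), jump to mode 0
Mode 0: flow for 0.9867 to horizon, guard not reached → x = (-2.5461)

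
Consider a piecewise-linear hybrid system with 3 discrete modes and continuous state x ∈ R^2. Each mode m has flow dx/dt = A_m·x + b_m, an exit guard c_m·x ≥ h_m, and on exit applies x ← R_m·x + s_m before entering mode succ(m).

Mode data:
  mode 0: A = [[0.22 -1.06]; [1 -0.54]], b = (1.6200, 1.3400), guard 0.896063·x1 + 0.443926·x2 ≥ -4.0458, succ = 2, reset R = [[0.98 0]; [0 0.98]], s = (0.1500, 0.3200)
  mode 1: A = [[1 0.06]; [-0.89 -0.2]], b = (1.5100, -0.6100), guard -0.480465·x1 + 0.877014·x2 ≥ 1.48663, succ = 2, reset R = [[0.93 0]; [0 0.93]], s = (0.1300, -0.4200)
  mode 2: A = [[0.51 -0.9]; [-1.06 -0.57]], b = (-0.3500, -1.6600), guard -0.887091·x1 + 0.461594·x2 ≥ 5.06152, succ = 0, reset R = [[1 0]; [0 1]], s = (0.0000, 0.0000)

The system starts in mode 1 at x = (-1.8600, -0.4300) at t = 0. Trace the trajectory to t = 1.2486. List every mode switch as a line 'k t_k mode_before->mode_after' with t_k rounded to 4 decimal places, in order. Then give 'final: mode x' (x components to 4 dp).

Mode 1: guard c·x = 1.4866 hit at Δt = 0.7442 (t = 0.7442), x⁻ = (-2.2499, 0.4625) → reset → x⁺ = (-1.9624, 0.0101), jump to mode 2
Mode 2: flow for 0.5044 to horizon, guard not reached → x = (-2.8227, 0.3861)

1 0.7442 1->2
final: 2 -2.8227 0.3861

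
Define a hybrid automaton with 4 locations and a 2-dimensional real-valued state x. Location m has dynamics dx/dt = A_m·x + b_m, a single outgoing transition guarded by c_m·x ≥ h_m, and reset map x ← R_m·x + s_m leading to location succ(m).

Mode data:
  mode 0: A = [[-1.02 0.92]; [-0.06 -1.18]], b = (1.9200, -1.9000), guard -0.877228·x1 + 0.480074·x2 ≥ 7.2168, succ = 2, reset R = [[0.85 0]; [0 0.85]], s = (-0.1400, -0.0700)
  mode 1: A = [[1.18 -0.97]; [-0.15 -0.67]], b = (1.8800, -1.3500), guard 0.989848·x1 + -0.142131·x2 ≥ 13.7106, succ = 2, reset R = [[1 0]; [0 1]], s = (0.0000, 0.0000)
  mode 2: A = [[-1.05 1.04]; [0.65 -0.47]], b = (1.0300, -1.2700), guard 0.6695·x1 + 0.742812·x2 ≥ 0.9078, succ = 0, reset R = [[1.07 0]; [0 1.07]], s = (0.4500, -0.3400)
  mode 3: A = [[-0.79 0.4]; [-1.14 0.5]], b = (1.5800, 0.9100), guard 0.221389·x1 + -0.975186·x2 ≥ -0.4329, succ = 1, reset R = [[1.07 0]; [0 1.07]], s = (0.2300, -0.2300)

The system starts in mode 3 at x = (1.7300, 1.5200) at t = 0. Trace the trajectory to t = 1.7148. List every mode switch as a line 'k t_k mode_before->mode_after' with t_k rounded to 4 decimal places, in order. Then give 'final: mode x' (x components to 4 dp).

1 0.8220 3->1
final: 1 10.2776 -1.0878

Mode 3: guard c·x = -0.4329 hit at Δt = 0.8220 (t = 0.8220), x⁻ = (2.1610, 0.9345) → reset → x⁺ = (2.5423, 0.7699), jump to mode 1
Mode 1: flow for 0.8928 to horizon, guard not reached → x = (10.2776, -1.0878)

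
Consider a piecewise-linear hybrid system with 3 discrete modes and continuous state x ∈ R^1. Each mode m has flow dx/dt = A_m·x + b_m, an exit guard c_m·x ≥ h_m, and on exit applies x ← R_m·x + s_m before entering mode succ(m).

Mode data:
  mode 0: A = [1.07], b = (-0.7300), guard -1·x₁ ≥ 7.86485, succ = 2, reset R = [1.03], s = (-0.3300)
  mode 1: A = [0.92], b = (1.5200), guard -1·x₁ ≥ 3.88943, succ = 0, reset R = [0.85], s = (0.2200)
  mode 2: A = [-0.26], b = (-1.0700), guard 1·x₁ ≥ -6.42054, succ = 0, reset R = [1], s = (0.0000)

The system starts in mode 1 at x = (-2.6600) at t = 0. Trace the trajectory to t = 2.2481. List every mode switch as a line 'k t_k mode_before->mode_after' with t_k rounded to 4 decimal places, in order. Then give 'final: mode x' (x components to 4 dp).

Mode 1: guard c·x = 3.8894 hit at Δt = 0.8668 (t = 0.8668), x⁻ = (-3.8894) → reset → x⁺ = (-3.0860), jump to mode 0
Mode 0: guard c·x = 7.8648 hit at Δt = 0.7654 (t = 1.6322), x⁻ = (-7.8648) → reset → x⁺ = (-8.4308), jump to mode 2
Mode 2: flow for 0.6159 to horizon, guard not reached → x = (-7.7922)

1 0.8668 1->0
2 1.6322 0->2
final: 2 -7.7922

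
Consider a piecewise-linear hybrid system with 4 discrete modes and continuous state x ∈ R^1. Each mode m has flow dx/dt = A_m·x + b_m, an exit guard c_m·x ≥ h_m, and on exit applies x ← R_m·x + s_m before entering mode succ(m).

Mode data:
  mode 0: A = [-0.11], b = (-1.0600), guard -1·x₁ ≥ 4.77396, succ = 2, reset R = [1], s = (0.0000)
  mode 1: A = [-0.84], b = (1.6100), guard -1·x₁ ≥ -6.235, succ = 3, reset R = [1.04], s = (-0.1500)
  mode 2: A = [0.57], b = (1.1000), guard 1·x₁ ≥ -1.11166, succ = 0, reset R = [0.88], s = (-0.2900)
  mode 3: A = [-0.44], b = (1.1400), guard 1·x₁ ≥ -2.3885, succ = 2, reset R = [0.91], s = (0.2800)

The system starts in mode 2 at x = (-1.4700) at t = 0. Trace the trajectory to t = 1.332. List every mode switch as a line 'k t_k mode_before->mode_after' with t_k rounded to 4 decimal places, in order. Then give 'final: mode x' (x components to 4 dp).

1 1.0109 2->0
final: 0 -1.5587

Mode 2: guard c·x = -1.1117 hit at Δt = 1.0109 (t = 1.0109), x⁻ = (-1.1117) → reset → x⁺ = (-1.2683), jump to mode 0
Mode 0: flow for 0.3211 to horizon, guard not reached → x = (-1.5587)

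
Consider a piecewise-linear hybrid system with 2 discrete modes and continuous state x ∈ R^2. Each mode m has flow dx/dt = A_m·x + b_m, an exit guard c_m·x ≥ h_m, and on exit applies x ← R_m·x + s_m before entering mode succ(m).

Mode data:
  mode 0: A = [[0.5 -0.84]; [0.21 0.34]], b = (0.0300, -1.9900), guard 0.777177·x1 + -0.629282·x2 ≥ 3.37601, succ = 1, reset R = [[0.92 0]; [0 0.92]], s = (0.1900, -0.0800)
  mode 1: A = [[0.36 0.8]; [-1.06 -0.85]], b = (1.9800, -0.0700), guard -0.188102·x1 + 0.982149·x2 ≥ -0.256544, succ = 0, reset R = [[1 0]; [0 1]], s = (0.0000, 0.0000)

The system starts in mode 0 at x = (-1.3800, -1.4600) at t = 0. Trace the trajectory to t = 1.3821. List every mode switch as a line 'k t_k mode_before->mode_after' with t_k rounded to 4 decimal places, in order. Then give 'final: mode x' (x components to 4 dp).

Mode 0: guard c·x = 3.3760 hit at Δt = 0.9679 (t = 0.9679), x⁻ = (0.7232, -4.4717) → reset → x⁺ = (0.8553, -4.1940), jump to mode 1
Mode 1: flow for 0.4142 to horizon, guard not reached → x = (0.5541, -3.2228)

1 0.9679 0->1
final: 1 0.5541 -3.2228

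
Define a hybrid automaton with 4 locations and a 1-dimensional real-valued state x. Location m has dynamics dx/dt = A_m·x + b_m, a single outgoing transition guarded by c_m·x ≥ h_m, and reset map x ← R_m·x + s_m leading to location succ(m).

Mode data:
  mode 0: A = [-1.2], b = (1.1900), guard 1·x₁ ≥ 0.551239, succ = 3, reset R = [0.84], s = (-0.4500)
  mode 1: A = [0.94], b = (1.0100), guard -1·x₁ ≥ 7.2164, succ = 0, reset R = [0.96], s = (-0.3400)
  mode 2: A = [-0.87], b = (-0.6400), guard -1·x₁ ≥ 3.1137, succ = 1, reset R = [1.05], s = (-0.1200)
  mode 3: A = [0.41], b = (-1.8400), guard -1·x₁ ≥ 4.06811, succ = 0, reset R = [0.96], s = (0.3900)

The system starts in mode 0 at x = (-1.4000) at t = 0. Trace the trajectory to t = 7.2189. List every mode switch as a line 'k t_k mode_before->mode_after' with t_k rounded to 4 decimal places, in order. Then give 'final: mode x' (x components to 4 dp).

Mode 0: guard c·x = 0.5512 hit at Δt = 1.4100 (t = 1.4100), x⁻ = (0.5512) → reset → x⁺ = (0.0130), jump to mode 3
Mode 3: guard c·x = 4.0681 hit at Δt = 1.5809 (t = 2.9909), x⁻ = (-4.0681) → reset → x⁺ = (-3.5154), jump to mode 0
Mode 0: guard c·x = 0.5512 hit at Δt = 1.9380 (t = 4.9289), x⁻ = (0.5512) → reset → x⁺ = (0.0130), jump to mode 3
Mode 3: guard c·x = 4.0681 hit at Δt = 1.5809 (t = 6.5098), x⁻ = (-4.0681) → reset → x⁺ = (-3.5154), jump to mode 0
Mode 0: flow for 0.7091 to horizon, guard not reached → x = (-0.9330)

1 1.4100 0->3
2 2.9909 3->0
3 4.9289 0->3
4 6.5098 3->0
final: 0 -0.9330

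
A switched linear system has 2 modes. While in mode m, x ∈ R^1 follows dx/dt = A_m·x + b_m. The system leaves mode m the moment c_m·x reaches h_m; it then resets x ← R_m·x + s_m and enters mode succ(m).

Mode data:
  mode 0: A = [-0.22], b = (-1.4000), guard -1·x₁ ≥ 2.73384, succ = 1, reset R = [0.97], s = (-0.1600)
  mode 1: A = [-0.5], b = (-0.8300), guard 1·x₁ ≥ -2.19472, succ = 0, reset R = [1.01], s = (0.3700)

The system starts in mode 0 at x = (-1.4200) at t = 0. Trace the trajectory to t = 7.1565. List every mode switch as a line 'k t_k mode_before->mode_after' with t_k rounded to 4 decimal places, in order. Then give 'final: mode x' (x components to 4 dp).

Mode 0: guard c·x = 2.7338 hit at Δt = 1.4042 (t = 1.4042), x⁻ = (-2.7338) → reset → x⁺ = (-2.8118), jump to mode 1
Mode 1: guard c·x = -2.1947 hit at Δt = 1.5347 (t = 2.9389), x⁻ = (-2.1947) → reset → x⁺ = (-1.8467), jump to mode 0
Mode 0: guard c·x = 2.7338 hit at Δt = 0.9939 (t = 3.9329), x⁻ = (-2.7338) → reset → x⁺ = (-2.8118), jump to mode 1
Mode 1: guard c·x = -2.1947 hit at Δt = 1.5347 (t = 5.4676), x⁻ = (-2.1947) → reset → x⁺ = (-1.8467), jump to mode 0
Mode 0: guard c·x = 2.7338 hit at Δt = 0.9939 (t = 6.4615), x⁻ = (-2.7338) → reset → x⁺ = (-2.8118), jump to mode 1
Mode 1: flow for 0.6950 to horizon, guard not reached → x = (-2.4737)

1 1.4042 0->1
2 2.9389 1->0
3 3.9329 0->1
4 5.4676 1->0
5 6.4615 0->1
final: 1 -2.4737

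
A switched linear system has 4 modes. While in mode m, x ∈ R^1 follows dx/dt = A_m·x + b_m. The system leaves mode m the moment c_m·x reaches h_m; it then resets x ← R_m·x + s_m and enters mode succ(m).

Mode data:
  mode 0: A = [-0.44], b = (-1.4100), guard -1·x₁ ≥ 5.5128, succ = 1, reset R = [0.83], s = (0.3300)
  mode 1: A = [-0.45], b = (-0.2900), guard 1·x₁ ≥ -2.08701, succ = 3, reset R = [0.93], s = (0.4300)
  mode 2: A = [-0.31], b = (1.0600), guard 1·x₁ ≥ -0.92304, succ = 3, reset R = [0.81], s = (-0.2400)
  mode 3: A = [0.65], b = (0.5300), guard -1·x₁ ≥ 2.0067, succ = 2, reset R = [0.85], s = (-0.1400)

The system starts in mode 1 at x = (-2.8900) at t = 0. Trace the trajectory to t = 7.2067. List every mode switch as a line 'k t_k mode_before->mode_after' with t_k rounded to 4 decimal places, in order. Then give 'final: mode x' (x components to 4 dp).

1 0.9834 1->3
2 1.8113 3->2
3 2.4328 2->3
4 5.4077 3->2
5 6.0292 2->3
final: 3 -1.1857

Mode 1: guard c·x = -2.0870 hit at Δt = 0.9834 (t = 0.9834), x⁻ = (-2.0870) → reset → x⁺ = (-1.5109), jump to mode 3
Mode 3: guard c·x = 2.0067 hit at Δt = 0.8279 (t = 1.8113), x⁻ = (-2.0067) → reset → x⁺ = (-1.8457), jump to mode 2
Mode 2: guard c·x = -0.9230 hit at Δt = 0.6215 (t = 2.4328), x⁻ = (-0.9230) → reset → x⁺ = (-0.9877), jump to mode 3
Mode 3: guard c·x = 2.0067 hit at Δt = 2.9749 (t = 5.4077), x⁻ = (-2.0067) → reset → x⁺ = (-1.8457), jump to mode 2
Mode 2: guard c·x = -0.9230 hit at Δt = 0.6215 (t = 6.0292), x⁻ = (-0.9230) → reset → x⁺ = (-0.9877), jump to mode 3
Mode 3: flow for 1.1775 to horizon, guard not reached → x = (-1.1857)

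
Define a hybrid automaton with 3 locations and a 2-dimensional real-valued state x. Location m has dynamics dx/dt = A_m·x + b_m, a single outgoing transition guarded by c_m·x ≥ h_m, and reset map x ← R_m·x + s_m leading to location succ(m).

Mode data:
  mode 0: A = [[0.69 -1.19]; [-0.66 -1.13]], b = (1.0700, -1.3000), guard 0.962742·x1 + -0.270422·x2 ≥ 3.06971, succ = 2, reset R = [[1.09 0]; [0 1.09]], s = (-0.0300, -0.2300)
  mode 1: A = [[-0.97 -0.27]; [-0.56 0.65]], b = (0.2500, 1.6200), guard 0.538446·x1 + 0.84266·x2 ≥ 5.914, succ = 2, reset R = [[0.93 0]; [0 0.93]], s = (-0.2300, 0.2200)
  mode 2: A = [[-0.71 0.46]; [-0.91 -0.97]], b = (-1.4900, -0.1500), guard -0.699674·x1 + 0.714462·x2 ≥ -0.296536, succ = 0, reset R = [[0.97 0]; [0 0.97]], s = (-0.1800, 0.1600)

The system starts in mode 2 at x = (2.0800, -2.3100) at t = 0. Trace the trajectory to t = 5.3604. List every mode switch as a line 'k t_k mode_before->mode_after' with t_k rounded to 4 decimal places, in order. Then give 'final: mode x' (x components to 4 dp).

1 1.0412 2->0
2 2.3527 0->2
3 3.5967 2->0
4 4.8871 0->2
final: 2 1.1551 -1.9407

Mode 2: guard c·x = -0.2965 hit at Δt = 1.0412 (t = 1.0412), x⁻ = (-0.6889, -1.0897) → reset → x⁺ = (-0.8482, -0.8970), jump to mode 0
Mode 0: guard c·x = 3.0697 hit at Δt = 1.3115 (t = 2.3527), x⁻ = (2.7508, -1.5584) → reset → x⁺ = (2.9684, -1.9286), jump to mode 2
Mode 2: guard c·x = -0.2965 hit at Δt = 1.2440 (t = 3.5967), x⁻ = (-0.6241, -1.0262) → reset → x⁺ = (-0.7853, -0.8354), jump to mode 0
Mode 0: guard c·x = 3.0697 hit at Δt = 1.2904 (t = 4.8871), x⁻ = (2.7533, -1.5496) → reset → x⁺ = (2.9710, -1.9190), jump to mode 2
Mode 2: flow for 0.4733 to horizon, guard not reached → x = (1.1551, -1.9407)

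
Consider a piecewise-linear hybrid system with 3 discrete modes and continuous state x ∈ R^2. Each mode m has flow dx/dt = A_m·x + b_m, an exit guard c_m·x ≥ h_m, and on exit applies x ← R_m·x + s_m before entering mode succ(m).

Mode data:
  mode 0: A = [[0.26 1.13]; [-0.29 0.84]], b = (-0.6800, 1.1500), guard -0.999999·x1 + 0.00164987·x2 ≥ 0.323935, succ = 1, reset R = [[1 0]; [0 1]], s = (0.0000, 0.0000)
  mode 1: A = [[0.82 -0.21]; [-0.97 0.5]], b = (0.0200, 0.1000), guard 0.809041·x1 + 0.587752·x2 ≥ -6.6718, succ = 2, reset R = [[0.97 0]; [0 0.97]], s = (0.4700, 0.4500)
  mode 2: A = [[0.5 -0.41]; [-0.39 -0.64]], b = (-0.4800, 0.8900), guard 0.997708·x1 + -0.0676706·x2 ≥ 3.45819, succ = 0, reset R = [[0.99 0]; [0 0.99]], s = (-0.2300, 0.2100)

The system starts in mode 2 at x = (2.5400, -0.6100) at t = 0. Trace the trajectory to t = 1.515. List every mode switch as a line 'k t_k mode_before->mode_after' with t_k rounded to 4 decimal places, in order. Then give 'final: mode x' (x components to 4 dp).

1 0.7248 2->0
final: 0 2.9514 -0.3495

Mode 2: guard c·x = 3.4582 hit at Δt = 0.7248 (t = 0.7248), x⁻ = (3.4292, -0.5445) → reset → x⁺ = (3.1649, -0.3291), jump to mode 0
Mode 0: flow for 0.7902 to horizon, guard not reached → x = (2.9514, -0.3495)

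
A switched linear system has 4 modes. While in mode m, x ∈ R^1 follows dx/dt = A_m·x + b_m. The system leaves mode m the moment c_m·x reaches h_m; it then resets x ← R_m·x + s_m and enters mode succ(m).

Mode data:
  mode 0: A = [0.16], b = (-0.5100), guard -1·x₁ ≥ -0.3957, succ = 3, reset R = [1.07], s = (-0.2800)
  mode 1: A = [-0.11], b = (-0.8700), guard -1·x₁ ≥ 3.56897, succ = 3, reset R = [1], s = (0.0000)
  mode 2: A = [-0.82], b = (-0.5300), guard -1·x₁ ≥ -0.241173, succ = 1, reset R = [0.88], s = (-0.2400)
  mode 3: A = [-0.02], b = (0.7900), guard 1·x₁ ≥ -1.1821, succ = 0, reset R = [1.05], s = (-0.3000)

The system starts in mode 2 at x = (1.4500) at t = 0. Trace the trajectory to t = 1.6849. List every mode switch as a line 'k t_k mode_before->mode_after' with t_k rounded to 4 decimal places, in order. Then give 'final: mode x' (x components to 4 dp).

Mode 2: guard c·x = -0.2412 hit at Δt = 1.0482 (t = 1.0482), x⁻ = (0.2412) → reset → x⁺ = (-0.0278), jump to mode 1
Mode 1: flow for 0.6367 to horizon, guard not reached → x = (-0.5609)

1 1.0482 2->1
final: 1 -0.5609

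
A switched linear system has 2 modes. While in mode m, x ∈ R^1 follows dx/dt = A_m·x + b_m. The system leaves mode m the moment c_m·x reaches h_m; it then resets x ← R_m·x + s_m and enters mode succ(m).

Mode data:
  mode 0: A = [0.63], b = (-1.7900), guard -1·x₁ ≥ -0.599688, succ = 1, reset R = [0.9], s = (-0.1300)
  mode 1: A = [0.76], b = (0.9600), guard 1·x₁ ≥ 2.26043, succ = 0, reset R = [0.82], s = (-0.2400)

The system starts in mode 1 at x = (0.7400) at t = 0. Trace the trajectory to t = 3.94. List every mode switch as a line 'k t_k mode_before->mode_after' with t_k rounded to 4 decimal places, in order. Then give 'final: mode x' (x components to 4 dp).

Mode 1: guard c·x = 2.2604 hit at Δt = 0.7431 (t = 0.7431), x⁻ = (2.2604) → reset → x⁺ = (1.6136), jump to mode 0
Mode 0: guard c·x = -0.5997 hit at Δt = 0.9556 (t = 1.6987), x⁻ = (0.5997) → reset → x⁺ = (0.4097), jump to mode 1
Mode 1: guard c·x = 2.2604 hit at Δt = 0.9802 (t = 2.6789), x⁻ = (2.2604) → reset → x⁺ = (1.6136), jump to mode 0
Mode 0: guard c·x = -0.5997 hit at Δt = 0.9556 (t = 3.6345), x⁻ = (0.5997) → reset → x⁺ = (0.4097), jump to mode 1
Mode 1: flow for 0.3055 to horizon, guard not reached → x = (0.8470)

1 0.7431 1->0
2 1.6987 0->1
3 2.6789 1->0
4 3.6345 0->1
final: 1 0.8470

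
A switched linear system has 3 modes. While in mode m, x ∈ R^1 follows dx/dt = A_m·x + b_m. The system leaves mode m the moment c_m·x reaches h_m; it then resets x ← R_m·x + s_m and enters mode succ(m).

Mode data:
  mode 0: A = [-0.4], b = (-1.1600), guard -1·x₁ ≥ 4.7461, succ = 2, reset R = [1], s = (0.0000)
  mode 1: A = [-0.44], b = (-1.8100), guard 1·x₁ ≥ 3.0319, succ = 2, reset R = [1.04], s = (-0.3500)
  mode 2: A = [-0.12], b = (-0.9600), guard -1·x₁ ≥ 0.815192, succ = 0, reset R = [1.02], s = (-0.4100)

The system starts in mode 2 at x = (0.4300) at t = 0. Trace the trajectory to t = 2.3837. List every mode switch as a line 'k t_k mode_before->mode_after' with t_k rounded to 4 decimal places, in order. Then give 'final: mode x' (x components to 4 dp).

1 1.3319 2->0
final: 0 -1.8111

Mode 2: guard c·x = 0.8152 hit at Δt = 1.3319 (t = 1.3319), x⁻ = (-0.8152) → reset → x⁺ = (-1.2415), jump to mode 0
Mode 0: flow for 1.0518 to horizon, guard not reached → x = (-1.8111)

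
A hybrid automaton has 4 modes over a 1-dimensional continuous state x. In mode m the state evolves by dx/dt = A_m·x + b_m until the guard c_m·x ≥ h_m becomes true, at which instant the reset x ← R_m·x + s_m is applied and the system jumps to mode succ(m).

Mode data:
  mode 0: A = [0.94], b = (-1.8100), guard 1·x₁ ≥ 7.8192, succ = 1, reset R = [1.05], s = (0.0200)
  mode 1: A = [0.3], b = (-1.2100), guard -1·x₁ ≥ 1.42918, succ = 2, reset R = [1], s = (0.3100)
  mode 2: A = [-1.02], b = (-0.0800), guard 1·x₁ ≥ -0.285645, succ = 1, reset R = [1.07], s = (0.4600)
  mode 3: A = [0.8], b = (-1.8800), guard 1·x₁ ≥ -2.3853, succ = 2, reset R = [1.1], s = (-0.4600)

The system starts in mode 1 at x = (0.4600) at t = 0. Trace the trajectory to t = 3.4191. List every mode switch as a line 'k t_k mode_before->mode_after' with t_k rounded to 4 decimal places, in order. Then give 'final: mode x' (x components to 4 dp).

Mode 1: guard c·x = 1.4292 hit at Δt = 1.4147 (t = 1.4147), x⁻ = (-1.4292) → reset → x⁺ = (-1.1192), jump to mode 2
Mode 2: guard c·x = -0.2856 hit at Δt = 1.5823 (t = 2.9970), x⁻ = (-0.2856) → reset → x⁺ = (0.1544), jump to mode 1
Mode 1: flow for 0.4221 to horizon, guard not reached → x = (-0.3693)

1 1.4147 1->2
2 2.9970 2->1
final: 1 -0.3693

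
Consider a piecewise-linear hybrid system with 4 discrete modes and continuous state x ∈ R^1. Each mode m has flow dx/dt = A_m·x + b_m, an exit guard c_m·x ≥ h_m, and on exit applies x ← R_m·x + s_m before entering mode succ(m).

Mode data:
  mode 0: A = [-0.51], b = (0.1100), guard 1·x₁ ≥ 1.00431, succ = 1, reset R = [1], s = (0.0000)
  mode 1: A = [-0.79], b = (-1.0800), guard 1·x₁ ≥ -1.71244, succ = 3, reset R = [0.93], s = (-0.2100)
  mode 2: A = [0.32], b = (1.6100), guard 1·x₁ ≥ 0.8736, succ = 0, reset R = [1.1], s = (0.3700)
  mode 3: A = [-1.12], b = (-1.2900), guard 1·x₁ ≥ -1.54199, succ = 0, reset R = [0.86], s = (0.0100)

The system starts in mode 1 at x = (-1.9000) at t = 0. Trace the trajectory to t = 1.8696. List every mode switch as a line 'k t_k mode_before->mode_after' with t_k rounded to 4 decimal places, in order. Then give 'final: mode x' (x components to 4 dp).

Mode 1: guard c·x = -1.7124 hit at Δt = 0.5491 (t = 0.5491), x⁻ = (-1.7124) → reset → x⁺ = (-1.8026), jump to mode 3
Mode 3: guard c·x = -1.5420 hit at Δt = 0.4567 (t = 1.0058), x⁻ = (-1.5420) → reset → x⁺ = (-1.3161), jump to mode 0
Mode 0: flow for 0.8638 to horizon, guard not reached → x = (-0.7703)

1 0.5491 1->3
2 1.0058 3->0
final: 0 -0.7703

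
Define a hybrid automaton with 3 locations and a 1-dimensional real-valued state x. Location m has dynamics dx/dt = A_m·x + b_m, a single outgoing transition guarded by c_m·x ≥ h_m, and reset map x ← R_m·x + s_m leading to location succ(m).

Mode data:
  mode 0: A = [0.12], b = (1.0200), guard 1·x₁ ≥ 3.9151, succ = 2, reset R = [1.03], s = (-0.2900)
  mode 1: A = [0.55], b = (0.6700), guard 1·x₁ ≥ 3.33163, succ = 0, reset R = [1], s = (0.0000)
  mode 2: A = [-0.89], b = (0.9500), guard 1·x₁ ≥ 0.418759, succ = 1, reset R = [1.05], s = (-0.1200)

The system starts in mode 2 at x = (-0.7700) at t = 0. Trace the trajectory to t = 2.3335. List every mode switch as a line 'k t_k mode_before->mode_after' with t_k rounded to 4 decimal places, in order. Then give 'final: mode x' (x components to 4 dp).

1 1.1699 2->1
final: 1 1.6983

Mode 2: guard c·x = 0.4188 hit at Δt = 1.1699 (t = 1.1699), x⁻ = (0.4188) → reset → x⁺ = (0.3197), jump to mode 1
Mode 1: flow for 1.1636 to horizon, guard not reached → x = (1.6983)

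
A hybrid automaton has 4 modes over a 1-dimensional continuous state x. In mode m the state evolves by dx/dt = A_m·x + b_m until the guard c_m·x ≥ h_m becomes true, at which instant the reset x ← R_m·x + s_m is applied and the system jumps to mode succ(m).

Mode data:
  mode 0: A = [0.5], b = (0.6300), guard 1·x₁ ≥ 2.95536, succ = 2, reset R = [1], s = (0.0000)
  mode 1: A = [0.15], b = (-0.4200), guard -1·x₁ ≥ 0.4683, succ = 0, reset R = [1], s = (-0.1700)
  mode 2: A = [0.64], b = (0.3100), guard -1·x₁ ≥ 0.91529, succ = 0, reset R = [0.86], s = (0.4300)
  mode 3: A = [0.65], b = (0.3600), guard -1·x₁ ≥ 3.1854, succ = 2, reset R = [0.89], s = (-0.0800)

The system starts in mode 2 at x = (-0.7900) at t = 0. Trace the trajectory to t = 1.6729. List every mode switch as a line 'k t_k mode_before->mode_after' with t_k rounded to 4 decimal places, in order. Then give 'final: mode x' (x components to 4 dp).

Mode 2: guard c·x = 0.9153 hit at Δt = 0.5368 (t = 0.5368), x⁻ = (-0.9153) → reset → x⁺ = (-0.3571), jump to mode 0
Mode 0: flow for 1.1361 to horizon, guard not reached → x = (0.3334)

1 0.5368 2->0
final: 0 0.3334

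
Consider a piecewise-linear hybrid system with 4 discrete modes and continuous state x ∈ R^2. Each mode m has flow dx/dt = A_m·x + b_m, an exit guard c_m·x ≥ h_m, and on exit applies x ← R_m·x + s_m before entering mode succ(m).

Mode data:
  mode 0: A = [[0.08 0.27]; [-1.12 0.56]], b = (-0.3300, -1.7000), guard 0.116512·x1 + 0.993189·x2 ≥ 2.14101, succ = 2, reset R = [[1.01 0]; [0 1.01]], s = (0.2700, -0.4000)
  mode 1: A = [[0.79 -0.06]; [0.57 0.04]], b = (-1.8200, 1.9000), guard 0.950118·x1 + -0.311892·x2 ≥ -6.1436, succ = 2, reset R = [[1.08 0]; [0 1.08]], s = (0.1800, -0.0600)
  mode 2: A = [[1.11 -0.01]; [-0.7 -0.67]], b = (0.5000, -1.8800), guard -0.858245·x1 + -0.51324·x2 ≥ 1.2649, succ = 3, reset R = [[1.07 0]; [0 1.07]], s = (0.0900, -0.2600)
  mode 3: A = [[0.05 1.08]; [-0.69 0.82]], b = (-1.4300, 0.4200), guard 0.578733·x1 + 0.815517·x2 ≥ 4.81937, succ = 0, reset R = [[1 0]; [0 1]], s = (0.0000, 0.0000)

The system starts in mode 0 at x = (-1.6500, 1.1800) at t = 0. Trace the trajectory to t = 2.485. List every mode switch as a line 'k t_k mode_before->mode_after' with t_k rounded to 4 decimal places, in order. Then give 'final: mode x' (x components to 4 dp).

Mode 0: guard c·x = 2.1410 hit at Δt = 1.0291 (t = 1.0291), x⁻ = (-1.6532, 2.3496) → reset → x⁺ = (-1.3998, 1.9731), jump to mode 2
Mode 2: guard c·x = 1.2649 hit at Δt = 0.5141 (t = 1.5432), x⁻ = (-2.1408, 1.1154) → reset → x⁺ = (-2.2007, 0.9335), jump to mode 3
Mode 3: flow for 0.9418 to horizon, guard not reached → x = (-1.0152, 4.5692)

1 1.0291 0->2
2 1.5432 2->3
final: 3 -1.0152 4.5692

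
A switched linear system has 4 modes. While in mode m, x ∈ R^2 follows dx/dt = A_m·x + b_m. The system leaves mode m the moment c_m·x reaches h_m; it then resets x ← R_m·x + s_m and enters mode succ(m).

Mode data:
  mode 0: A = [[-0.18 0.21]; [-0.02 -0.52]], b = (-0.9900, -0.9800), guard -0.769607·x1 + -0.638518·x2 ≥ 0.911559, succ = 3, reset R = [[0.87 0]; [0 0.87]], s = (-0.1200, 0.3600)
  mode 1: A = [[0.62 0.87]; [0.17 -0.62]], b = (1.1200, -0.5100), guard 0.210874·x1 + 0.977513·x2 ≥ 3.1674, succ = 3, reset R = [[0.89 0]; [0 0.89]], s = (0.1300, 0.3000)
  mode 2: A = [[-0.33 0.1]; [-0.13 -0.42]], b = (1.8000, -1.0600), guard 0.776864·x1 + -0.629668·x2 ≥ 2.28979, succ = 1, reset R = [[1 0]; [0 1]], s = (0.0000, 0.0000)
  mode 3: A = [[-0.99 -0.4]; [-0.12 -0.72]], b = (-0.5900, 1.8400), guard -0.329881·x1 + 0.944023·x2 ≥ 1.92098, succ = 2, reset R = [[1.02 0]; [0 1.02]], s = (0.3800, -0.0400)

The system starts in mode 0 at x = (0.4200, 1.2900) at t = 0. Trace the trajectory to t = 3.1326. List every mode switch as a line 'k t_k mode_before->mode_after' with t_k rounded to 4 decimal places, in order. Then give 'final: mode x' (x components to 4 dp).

1 1.4550 0->3
2 2.7936 3->2
final: 2 0.0401 1.1300

Mode 0: guard c·x = 0.9116 hit at Δt = 1.4550 (t = 1.4550), x⁻ = (-0.8617, -0.3890) → reset → x⁺ = (-0.8697, 0.0215), jump to mode 3
Mode 3: guard c·x = 1.9210 hit at Δt = 1.3386 (t = 2.7936), x⁻ = (-1.0106, 1.6817) → reset → x⁺ = (-0.6508, 1.6754), jump to mode 2
Mode 2: flow for 0.3390 to horizon, guard not reached → x = (0.0401, 1.1300)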